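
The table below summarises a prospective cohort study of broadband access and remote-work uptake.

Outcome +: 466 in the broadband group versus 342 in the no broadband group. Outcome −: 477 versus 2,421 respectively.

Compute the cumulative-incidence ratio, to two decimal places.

From the description: a = 466, b = 477, c = 342, d = 2421.
Risk in exposed = 466/943 = 0.49417; risk in unexposed = 342/2763 = 0.12378.
RR = 0.49417 / 0.12378 = 3.99235
The risk among the exposed is 3.99 times that among the unexposed.

3.99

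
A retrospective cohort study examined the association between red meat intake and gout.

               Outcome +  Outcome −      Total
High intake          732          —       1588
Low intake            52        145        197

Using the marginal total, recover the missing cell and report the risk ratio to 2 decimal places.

The missing cell is in the exposed row: 1588 − 732 = 856.
So a = 732, b = 856, c = 52, d = 145.
RR = [a/(a+b)] / [c/(c+d)] = (732/1588) / (52/197) = 0.46096/0.26396 = 1.74632

1.75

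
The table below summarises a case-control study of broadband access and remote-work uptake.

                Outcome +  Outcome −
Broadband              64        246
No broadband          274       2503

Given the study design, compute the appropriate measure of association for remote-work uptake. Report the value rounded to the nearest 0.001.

Cells: a = 64, b = 246, c = 274, d = 2503.
This is a case-control study: participants were sampled on outcome status, so risks in the source population cannot be estimated directly — relative risk is not valid here. The odds ratio is the appropriate measure.
OR = (a·d)/(b·c) = (64 × 2503) / (246 × 274) = 160192 / 67404 = 2.37659

2.377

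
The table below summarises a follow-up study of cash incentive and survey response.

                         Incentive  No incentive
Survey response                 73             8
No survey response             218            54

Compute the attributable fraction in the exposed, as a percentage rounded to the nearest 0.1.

Reading the table with exposure as columns: a = 73 (Incentive, case), b = 218 (Incentive, non-case), c = 8 (No incentive, case), d = 54.
Risk in exposed = 73/291 = 0.25086; risk in unexposed = 8/62 = 0.12903.
RR = 0.25086/0.12903 = 1.94416
AR% = (RR − 1)/RR × 100 = (1.94416 − 1)/1.94416 × 100 = 48.5639%

48.6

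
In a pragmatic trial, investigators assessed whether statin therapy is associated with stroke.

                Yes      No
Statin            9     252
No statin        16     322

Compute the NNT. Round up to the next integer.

78

Risk in treated group = 9/261 = 0.03448; risk in control = 16/338 = 0.04734.
Absolute risk reduction = 0.04734 − 0.03448 = 0.01285
NNT = 1 / ARR = 1 / 0.01285 = 77.794 → round up → 78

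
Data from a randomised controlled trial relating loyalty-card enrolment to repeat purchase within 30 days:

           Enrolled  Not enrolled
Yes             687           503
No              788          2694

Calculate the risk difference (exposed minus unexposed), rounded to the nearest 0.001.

0.308

Reading the table with exposure as columns: a = 687 (Enrolled, case), b = 788 (Enrolled, non-case), c = 503 (Not enrolled, case), d = 2694.
Risk in exposed = 687/1475 = 0.465763; risk in unexposed = 503/3197 = 0.157335.
Risk difference = 0.465763 − 0.157335 = 0.308428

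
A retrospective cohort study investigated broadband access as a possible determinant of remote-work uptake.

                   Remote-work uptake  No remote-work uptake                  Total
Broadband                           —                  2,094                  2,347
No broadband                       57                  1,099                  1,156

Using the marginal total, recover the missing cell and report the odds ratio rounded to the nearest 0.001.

The missing cell is in the exposed row: 2347 − 2094 = 253.
So a = 253, b = 2094, c = 57, d = 1099.
OR = (a·d)/(b·c) = (253 × 1099) / (2094 × 57) = 278047 / 119358 = 2.32952

2.330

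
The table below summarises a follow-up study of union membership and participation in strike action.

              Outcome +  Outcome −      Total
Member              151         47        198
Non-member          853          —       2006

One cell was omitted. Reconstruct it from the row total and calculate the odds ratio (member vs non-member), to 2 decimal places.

The missing cell is in the unexposed row: 2006 − 853 = 1153.
So a = 151, b = 47, c = 853, d = 1153.
OR = (a·d)/(b·c) = (151 × 1153) / (47 × 853) = 174103 / 40091 = 4.34270

4.34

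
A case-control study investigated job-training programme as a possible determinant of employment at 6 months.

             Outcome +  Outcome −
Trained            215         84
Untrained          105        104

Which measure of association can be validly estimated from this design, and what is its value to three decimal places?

Cells: a = 215, b = 84, c = 105, d = 104.
This is a case-control study: participants were sampled on outcome status, so risks in the source population cannot be estimated directly — relative risk is not valid here. The odds ratio is the appropriate measure.
OR = (a·d)/(b·c) = (215 × 104) / (84 × 105) = 22360 / 8820 = 2.53515

2.535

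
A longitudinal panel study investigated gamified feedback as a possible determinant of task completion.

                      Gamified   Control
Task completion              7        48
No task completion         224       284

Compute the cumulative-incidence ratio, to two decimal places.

0.21

Reading the table with exposure as columns: a = 7 (Gamified, case), b = 224 (Gamified, non-case), c = 48 (Control, case), d = 284.
Risk in exposed = 7/231 = 0.03030; risk in unexposed = 48/332 = 0.14458.
RR = 0.03030 / 0.14458 = 0.20960
The risk is 79% lower among the exposed than among the unexposed.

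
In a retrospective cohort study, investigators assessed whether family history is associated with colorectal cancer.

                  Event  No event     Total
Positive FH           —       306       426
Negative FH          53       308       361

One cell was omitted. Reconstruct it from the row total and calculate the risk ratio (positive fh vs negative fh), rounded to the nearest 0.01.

The missing cell is in the exposed row: 426 − 306 = 120.
So a = 120, b = 306, c = 53, d = 308.
RR = [a/(a+b)] / [c/(c+d)] = (120/426) / (53/361) = 0.28169/0.14681 = 1.91868

1.92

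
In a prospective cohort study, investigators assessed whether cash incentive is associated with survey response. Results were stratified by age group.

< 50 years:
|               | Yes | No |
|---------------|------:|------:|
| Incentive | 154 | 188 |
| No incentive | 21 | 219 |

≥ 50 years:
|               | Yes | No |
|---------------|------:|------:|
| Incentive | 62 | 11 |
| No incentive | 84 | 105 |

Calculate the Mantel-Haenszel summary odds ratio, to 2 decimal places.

OR_MH = Σ(aᵢdᵢ/nᵢ) / Σ(bᵢcᵢ/nᵢ), where nᵢ is the stratum total.
Stratum 1 (< 50 years): n = 582; a·d/n = 154·219/582 = 57.9485; b·c/n = 188·21/582 = 6.7835
Stratum 2 (≥ 50 years): n = 262; a·d/n = 62·105/262 = 24.8473; b·c/n = 11·84/262 = 3.5267
OR_MH = (57.9485 + 24.8473) / (6.7835 + 3.5267) = 82.7958 / 10.3102 = 8.03046

8.03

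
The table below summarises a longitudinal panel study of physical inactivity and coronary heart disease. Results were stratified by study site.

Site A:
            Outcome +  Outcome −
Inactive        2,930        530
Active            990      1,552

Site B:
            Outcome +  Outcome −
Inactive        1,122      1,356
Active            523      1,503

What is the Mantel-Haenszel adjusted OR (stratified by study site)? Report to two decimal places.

4.62

OR_MH = Σ(aᵢdᵢ/nᵢ) / Σ(bᵢcᵢ/nᵢ), where nᵢ is the stratum total.
Stratum 1 (Site A): n = 6002; a·d/n = 2930·1552/6002 = 757.6408; b·c/n = 530·990/6002 = 87.4209
Stratum 2 (Site B): n = 4504; a·d/n = 1122·1503/4504 = 374.4152; b·c/n = 1356·523/4504 = 157.4574
OR_MH = (757.6408 + 374.4152) / (87.4209 + 157.4574) = 1132.0560 / 244.8782 = 4.62293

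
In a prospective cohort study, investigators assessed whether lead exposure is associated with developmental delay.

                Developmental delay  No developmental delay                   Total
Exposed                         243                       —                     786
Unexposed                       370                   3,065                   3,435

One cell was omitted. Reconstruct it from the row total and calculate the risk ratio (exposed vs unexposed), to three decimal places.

2.870

The missing cell is in the exposed row: 786 − 243 = 543.
So a = 243, b = 543, c = 370, d = 3065.
RR = [a/(a+b)] / [c/(c+d)] = (243/786) / (370/3435) = 0.30916/0.10771 = 2.87018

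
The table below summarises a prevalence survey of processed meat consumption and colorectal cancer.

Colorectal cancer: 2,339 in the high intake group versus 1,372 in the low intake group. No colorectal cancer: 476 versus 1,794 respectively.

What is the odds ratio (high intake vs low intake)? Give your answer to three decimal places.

6.425

From the description: a = 2339, b = 476, c = 1372, d = 1794.
OR = (a·d)/(b·c) = (2339 × 1794) / (476 × 1372) = 4196166 / 653072 = 6.42527
The odds of colorectal cancer are about 6.43 times as high in the high intake group.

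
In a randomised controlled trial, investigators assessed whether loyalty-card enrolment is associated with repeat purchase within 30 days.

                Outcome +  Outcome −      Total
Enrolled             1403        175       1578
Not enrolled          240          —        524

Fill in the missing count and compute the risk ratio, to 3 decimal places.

The missing cell is in the unexposed row: 524 − 240 = 284.
So a = 1403, b = 175, c = 240, d = 284.
RR = [a/(a+b)] / [c/(c+d)] = (1403/1578) / (240/524) = 0.88910/0.45802 = 1.94120

1.941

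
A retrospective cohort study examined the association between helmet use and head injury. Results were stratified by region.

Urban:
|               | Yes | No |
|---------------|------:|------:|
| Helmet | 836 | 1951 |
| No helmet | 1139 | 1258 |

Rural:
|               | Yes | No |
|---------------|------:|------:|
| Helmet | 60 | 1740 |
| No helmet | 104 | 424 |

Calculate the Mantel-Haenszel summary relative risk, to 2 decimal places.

0.58

RR_MH = Σ(aᵢ·n₀ᵢ/nᵢ) / Σ(cᵢ·n₁ᵢ/nᵢ), with n₁ᵢ = aᵢ+bᵢ (exposed), n₀ᵢ = cᵢ+dᵢ (unexposed), nᵢ = n₁ᵢ+n₀ᵢ.
Stratum 1 (Urban): n₁ = 2787, n₀ = 2397, n = 5184; a·n₀/n = 836·2397/5184 = 386.5532; c·n₁/n = 1139·2787/5184 = 612.3443
Stratum 2 (Rural): n₁ = 1800, n₀ = 528, n = 2328; a·n₀/n = 60·528/2328 = 13.6082; c·n₁/n = 104·1800/2328 = 80.4124
RR_MH = (386.5532 + 13.6082) / (612.3443 + 80.4124) = 400.1615 / 692.7567 = 0.57764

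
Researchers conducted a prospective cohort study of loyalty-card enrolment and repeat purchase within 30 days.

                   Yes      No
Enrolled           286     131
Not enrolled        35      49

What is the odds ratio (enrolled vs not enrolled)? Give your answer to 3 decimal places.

3.056

Cells: a = 286, b = 131, c = 35, d = 49.
OR = (a·d)/(b·c) = (286 × 49) / (131 × 35) = 14014 / 4585 = 3.05649
The odds of repeat purchase within 30 days are about 3.06 times as high in the enrolled group.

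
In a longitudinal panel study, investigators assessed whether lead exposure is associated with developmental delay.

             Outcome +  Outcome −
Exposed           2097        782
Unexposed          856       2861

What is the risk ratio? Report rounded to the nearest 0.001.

Cells: a = 2097, b = 782, c = 856, d = 2861.
Risk in exposed = 2097/2879 = 0.72838; risk in unexposed = 856/3717 = 0.23029.
RR = 0.72838 / 0.23029 = 3.16283
The risk among the exposed is 3.16 times that among the unexposed.

3.163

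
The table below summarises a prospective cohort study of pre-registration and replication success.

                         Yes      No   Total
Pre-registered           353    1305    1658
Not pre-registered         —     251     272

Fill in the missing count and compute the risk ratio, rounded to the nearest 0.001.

The missing cell is in the unexposed row: 272 − 251 = 21.
So a = 353, b = 1305, c = 21, d = 251.
RR = [a/(a+b)] / [c/(c+d)] = (353/1658) / (21/272) = 0.21291/0.07721 = 2.75765

2.758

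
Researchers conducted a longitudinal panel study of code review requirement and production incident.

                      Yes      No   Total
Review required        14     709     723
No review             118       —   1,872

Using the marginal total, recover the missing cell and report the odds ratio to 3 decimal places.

0.294

The missing cell is in the unexposed row: 1872 − 118 = 1754.
So a = 14, b = 709, c = 118, d = 1754.
OR = (a·d)/(b·c) = (14 × 1754) / (709 × 118) = 24556 / 83662 = 0.29351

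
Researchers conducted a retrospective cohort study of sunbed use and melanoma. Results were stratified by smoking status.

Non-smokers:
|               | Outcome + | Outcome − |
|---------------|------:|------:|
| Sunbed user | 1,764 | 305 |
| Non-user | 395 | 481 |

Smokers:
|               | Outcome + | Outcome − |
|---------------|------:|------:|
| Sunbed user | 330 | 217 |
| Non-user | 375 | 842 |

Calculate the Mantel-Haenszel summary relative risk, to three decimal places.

1.911

RR_MH = Σ(aᵢ·n₀ᵢ/nᵢ) / Σ(cᵢ·n₁ᵢ/nᵢ), with n₁ᵢ = aᵢ+bᵢ (exposed), n₀ᵢ = cᵢ+dᵢ (unexposed), nᵢ = n₁ᵢ+n₀ᵢ.
Stratum 1 (Non-smokers): n₁ = 2069, n₀ = 876, n = 2945; a·n₀/n = 1764·876/2945 = 524.7076; c·n₁/n = 395·2069/2945 = 277.5059
Stratum 2 (Smokers): n₁ = 547, n₀ = 1217, n = 1764; a·n₀/n = 330·1217/1764 = 227.6701; c·n₁/n = 375·547/1764 = 116.2840
RR_MH = (524.7076 + 227.6701) / (277.5059 + 116.2840) = 752.3777 / 393.7900 = 1.91061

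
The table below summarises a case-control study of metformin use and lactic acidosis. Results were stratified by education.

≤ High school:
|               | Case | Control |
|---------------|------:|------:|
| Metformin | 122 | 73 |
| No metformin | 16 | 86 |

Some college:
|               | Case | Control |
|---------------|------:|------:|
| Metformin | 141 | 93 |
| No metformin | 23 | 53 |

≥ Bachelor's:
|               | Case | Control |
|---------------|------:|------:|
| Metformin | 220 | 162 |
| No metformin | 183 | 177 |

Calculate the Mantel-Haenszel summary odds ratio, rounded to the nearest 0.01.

OR_MH = Σ(aᵢdᵢ/nᵢ) / Σ(bᵢcᵢ/nᵢ), where nᵢ is the stratum total.
Stratum 1 (≤ High school): n = 297; a·d/n = 122·86/297 = 35.3266; b·c/n = 73·16/297 = 3.9327
Stratum 2 (Some college): n = 310; a·d/n = 141·53/310 = 24.1065; b·c/n = 93·23/310 = 6.9000
Stratum 3 (≥ Bachelor's): n = 742; a·d/n = 220·177/742 = 52.4798; b·c/n = 162·183/742 = 39.9542
OR_MH = (35.3266 + 24.1065 + 52.4798) / (3.9327 + 6.9000 + 39.9542) = 111.9128 / 50.7868 = 2.20358

2.20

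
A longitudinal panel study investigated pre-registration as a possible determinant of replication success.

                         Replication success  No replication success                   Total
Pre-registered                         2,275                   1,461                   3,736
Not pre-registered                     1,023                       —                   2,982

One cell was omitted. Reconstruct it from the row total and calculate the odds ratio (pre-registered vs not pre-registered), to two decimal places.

2.98

The missing cell is in the unexposed row: 2982 − 1023 = 1959.
So a = 2275, b = 1461, c = 1023, d = 1959.
OR = (a·d)/(b·c) = (2275 × 1959) / (1461 × 1023) = 4456725 / 1494603 = 2.98188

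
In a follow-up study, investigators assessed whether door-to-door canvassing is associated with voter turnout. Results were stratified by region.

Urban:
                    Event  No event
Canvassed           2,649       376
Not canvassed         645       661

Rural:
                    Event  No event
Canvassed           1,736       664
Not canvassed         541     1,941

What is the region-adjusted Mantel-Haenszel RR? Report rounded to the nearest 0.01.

RR_MH = Σ(aᵢ·n₀ᵢ/nᵢ) / Σ(cᵢ·n₁ᵢ/nᵢ), with n₁ᵢ = aᵢ+bᵢ (exposed), n₀ᵢ = cᵢ+dᵢ (unexposed), nᵢ = n₁ᵢ+n₀ᵢ.
Stratum 1 (Urban): n₁ = 3025, n₀ = 1306, n = 4331; a·n₀/n = 2649·1306/4331 = 798.7980; c·n₁/n = 645·3025/4331 = 450.5022
Stratum 2 (Rural): n₁ = 2400, n₀ = 2482, n = 4882; a·n₀/n = 1736·2482/4882 = 882.5793; c·n₁/n = 541·2400/4882 = 265.9566
RR_MH = (798.7980 + 882.5793) / (450.5022 + 265.9566) = 1681.3772 / 716.4588 = 2.34679

2.35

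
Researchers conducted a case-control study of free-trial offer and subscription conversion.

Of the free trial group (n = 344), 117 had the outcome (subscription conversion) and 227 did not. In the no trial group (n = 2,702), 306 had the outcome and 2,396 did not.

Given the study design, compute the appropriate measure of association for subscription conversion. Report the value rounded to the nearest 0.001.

From the description: a = 117, b = 227, c = 306, d = 2396.
This is a case-control study: participants were sampled on outcome status, so risks in the source population cannot be estimated directly — relative risk is not valid here. The odds ratio is the appropriate measure.
OR = (a·d)/(b·c) = (117 × 2396) / (227 × 306) = 280332 / 69462 = 4.03576

4.036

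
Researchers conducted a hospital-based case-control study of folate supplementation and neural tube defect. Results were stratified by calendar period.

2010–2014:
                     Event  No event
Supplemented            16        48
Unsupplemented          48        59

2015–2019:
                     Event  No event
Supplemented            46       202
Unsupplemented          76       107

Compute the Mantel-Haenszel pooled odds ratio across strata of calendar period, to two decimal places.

0.35

OR_MH = Σ(aᵢdᵢ/nᵢ) / Σ(bᵢcᵢ/nᵢ), where nᵢ is the stratum total.
Stratum 1 (2010–2014): n = 171; a·d/n = 16·59/171 = 5.5205; b·c/n = 48·48/171 = 13.4737
Stratum 2 (2015–2019): n = 431; a·d/n = 46·107/431 = 11.4200; b·c/n = 202·76/431 = 35.6195
OR_MH = (5.5205 + 11.4200) / (13.4737 + 35.6195) = 16.9404 / 49.0932 = 0.34507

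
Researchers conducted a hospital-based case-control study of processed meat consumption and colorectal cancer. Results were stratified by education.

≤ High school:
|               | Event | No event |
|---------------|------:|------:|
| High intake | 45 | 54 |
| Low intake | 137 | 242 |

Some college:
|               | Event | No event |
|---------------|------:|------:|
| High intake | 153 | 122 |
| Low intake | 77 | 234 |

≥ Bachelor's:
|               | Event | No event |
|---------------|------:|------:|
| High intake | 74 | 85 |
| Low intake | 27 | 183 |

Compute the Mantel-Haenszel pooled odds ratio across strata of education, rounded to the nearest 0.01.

OR_MH = Σ(aᵢdᵢ/nᵢ) / Σ(bᵢcᵢ/nᵢ), where nᵢ is the stratum total.
Stratum 1 (≤ High school): n = 478; a·d/n = 45·242/478 = 22.7824; b·c/n = 54·137/478 = 15.4770
Stratum 2 (Some college): n = 586; a·d/n = 153·234/586 = 61.0956; b·c/n = 122·77/586 = 16.0307
Stratum 3 (≥ Bachelor's): n = 369; a·d/n = 74·183/369 = 36.6992; b·c/n = 85·27/369 = 6.2195
OR_MH = (22.7824 + 61.0956 + 36.6992) / (15.4770 + 16.0307 + 6.2195) = 120.5772 / 37.7272 = 3.19603

3.20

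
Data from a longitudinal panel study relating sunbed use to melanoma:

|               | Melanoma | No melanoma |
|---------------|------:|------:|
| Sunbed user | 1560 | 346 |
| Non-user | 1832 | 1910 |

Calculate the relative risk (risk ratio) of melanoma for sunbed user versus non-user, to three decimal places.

1.672

Cells: a = 1560, b = 346, c = 1832, d = 1910.
Risk in exposed = 1560/1906 = 0.81847; risk in unexposed = 1832/3742 = 0.48958.
RR = 0.81847 / 0.48958 = 1.67178
The risk among the exposed is 1.67 times that among the unexposed.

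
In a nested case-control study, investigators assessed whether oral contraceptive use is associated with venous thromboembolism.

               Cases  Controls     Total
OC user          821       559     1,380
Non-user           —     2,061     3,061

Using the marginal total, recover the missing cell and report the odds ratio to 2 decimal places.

The missing cell is in the unexposed row: 3061 − 2061 = 1000.
So a = 821, b = 559, c = 1000, d = 2061.
OR = (a·d)/(b·c) = (821 × 2061) / (559 × 1000) = 1692081 / 559000 = 3.02698

3.03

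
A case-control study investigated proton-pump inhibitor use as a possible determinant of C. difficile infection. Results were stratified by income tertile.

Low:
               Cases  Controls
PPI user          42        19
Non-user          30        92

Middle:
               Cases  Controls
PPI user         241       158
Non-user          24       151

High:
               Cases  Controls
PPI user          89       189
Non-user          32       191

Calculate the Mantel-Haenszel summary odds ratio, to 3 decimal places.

5.435

OR_MH = Σ(aᵢdᵢ/nᵢ) / Σ(bᵢcᵢ/nᵢ), where nᵢ is the stratum total.
Stratum 1 (Low): n = 183; a·d/n = 42·92/183 = 21.1148; b·c/n = 19·30/183 = 3.1148
Stratum 2 (Middle): n = 574; a·d/n = 241·151/574 = 63.3990; b·c/n = 158·24/574 = 6.6063
Stratum 3 (High): n = 501; a·d/n = 89·191/501 = 33.9301; b·c/n = 189·32/501 = 12.0719
OR_MH = (21.1148 + 63.3990 + 33.9301) / (3.1148 + 6.6063 + 12.0719) = 118.4438 / 21.7929 = 5.43498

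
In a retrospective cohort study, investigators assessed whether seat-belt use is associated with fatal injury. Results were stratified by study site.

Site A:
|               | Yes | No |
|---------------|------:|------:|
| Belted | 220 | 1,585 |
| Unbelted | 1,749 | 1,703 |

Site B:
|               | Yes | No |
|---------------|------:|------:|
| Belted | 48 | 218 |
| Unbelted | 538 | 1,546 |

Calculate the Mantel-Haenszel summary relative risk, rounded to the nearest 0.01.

0.28

RR_MH = Σ(aᵢ·n₀ᵢ/nᵢ) / Σ(cᵢ·n₁ᵢ/nᵢ), with n₁ᵢ = aᵢ+bᵢ (exposed), n₀ᵢ = cᵢ+dᵢ (unexposed), nᵢ = n₁ᵢ+n₀ᵢ.
Stratum 1 (Site A): n₁ = 1805, n₀ = 3452, n = 5257; a·n₀/n = 220·3452/5257 = 144.4626; c·n₁/n = 1749·1805/5257 = 600.5222
Stratum 2 (Site B): n₁ = 266, n₀ = 2084, n = 2350; a·n₀/n = 48·2084/2350 = 42.5668; c·n₁/n = 538·266/2350 = 60.8970
RR_MH = (144.4626 + 42.5668) / (600.5222 + 60.8970) = 187.0294 / 661.4192 = 0.28277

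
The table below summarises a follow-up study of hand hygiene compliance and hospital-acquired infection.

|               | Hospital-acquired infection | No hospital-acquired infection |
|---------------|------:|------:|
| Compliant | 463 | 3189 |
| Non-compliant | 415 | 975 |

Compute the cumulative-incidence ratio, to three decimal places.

Cells: a = 463, b = 3189, c = 415, d = 975.
Risk in exposed = 463/3652 = 0.12678; risk in unexposed = 415/1390 = 0.29856.
RR = 0.12678 / 0.29856 = 0.42464
The risk is 58% lower among the exposed than among the unexposed.

0.425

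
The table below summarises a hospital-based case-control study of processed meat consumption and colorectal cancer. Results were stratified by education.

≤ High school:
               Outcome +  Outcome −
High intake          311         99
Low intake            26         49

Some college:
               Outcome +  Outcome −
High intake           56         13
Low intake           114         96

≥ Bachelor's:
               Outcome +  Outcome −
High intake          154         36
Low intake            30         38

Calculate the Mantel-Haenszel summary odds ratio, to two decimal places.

4.96

OR_MH = Σ(aᵢdᵢ/nᵢ) / Σ(bᵢcᵢ/nᵢ), where nᵢ is the stratum total.
Stratum 1 (≤ High school): n = 485; a·d/n = 311·49/485 = 31.4206; b·c/n = 99·26/485 = 5.3072
Stratum 2 (Some college): n = 279; a·d/n = 56·96/279 = 19.2688; b·c/n = 13·114/279 = 5.3118
Stratum 3 (≥ Bachelor's): n = 258; a·d/n = 154·38/258 = 22.6822; b·c/n = 36·30/258 = 4.1860
OR_MH = (31.4206 + 19.2688 + 22.6822) / (5.3072 + 5.3118 + 4.1860) = 73.3716 / 14.8051 = 4.95584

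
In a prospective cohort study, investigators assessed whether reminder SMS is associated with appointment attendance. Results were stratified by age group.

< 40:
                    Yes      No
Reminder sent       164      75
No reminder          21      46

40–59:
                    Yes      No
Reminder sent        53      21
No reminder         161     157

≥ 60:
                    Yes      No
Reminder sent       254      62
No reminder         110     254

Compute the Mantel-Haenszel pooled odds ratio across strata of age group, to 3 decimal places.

OR_MH = Σ(aᵢdᵢ/nᵢ) / Σ(bᵢcᵢ/nᵢ), where nᵢ is the stratum total.
Stratum 1 (< 40): n = 306; a·d/n = 164·46/306 = 24.6536; b·c/n = 75·21/306 = 5.1471
Stratum 2 (40–59): n = 392; a·d/n = 53·157/392 = 21.2270; b·c/n = 21·161/392 = 8.6250
Stratum 3 (≥ 60): n = 680; a·d/n = 254·254/680 = 94.8765; b·c/n = 62·110/680 = 10.0294
OR_MH = (24.6536 + 21.2270 + 94.8765) / (5.1471 + 8.6250 + 10.0294) = 140.7571 / 23.8015 = 5.91380

5.914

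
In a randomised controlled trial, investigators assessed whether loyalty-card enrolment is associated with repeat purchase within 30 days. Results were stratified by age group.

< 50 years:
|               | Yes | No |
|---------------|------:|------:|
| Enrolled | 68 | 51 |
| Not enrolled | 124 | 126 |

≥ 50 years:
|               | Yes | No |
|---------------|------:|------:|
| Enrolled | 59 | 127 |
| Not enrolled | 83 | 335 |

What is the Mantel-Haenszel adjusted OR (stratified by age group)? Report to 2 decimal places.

OR_MH = Σ(aᵢdᵢ/nᵢ) / Σ(bᵢcᵢ/nᵢ), where nᵢ is the stratum total.
Stratum 1 (< 50 years): n = 369; a·d/n = 68·126/369 = 23.2195; b·c/n = 51·124/369 = 17.1382
Stratum 2 (≥ 50 years): n = 604; a·d/n = 59·335/604 = 32.7235; b·c/n = 127·83/604 = 17.4520
OR_MH = (23.2195 + 32.7235) / (17.1382 + 17.4520) = 55.9430 / 34.5902 = 1.61731

1.62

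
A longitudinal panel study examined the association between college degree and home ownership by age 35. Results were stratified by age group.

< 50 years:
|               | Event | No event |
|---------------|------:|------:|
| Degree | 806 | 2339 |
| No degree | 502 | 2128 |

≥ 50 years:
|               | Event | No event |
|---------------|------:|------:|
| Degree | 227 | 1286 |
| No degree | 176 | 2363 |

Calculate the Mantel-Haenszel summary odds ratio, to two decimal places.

1.66

OR_MH = Σ(aᵢdᵢ/nᵢ) / Σ(bᵢcᵢ/nᵢ), where nᵢ is the stratum total.
Stratum 1 (< 50 years): n = 5775; a·d/n = 806·2128/5775 = 296.9988; b·c/n = 2339·502/5775 = 203.3209
Stratum 2 (≥ 50 years): n = 4052; a·d/n = 227·2363/4052 = 132.3793; b·c/n = 1286·176/4052 = 55.8578
OR_MH = (296.9988 + 132.3793) / (203.3209 + 55.8578) = 429.3781 / 259.1787 = 1.65669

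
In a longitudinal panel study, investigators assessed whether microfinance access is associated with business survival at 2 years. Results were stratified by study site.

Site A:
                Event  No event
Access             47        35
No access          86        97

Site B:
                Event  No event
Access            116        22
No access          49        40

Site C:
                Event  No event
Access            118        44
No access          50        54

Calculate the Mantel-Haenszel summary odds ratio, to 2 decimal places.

OR_MH = Σ(aᵢdᵢ/nᵢ) / Σ(bᵢcᵢ/nᵢ), where nᵢ is the stratum total.
Stratum 1 (Site A): n = 265; a·d/n = 47·97/265 = 17.2038; b·c/n = 35·86/265 = 11.3585
Stratum 2 (Site B): n = 227; a·d/n = 116·40/227 = 20.4405; b·c/n = 22·49/227 = 4.7489
Stratum 3 (Site C): n = 266; a·d/n = 118·54/266 = 23.9549; b·c/n = 44·50/266 = 8.2707
OR_MH = (17.2038 + 20.4405 + 23.9549) / (11.3585 + 4.7489 + 8.2707) = 61.5992 / 24.3781 = 2.52683

2.53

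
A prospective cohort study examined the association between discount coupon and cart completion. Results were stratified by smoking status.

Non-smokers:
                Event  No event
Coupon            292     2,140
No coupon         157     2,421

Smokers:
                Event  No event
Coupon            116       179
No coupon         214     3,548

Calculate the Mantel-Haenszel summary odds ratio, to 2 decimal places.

OR_MH = Σ(aᵢdᵢ/nᵢ) / Σ(bᵢcᵢ/nᵢ), where nᵢ is the stratum total.
Stratum 1 (Non-smokers): n = 5010; a·d/n = 292·2421/5010 = 141.1042; b·c/n = 2140·157/5010 = 67.0619
Stratum 2 (Smokers): n = 4057; a·d/n = 116·3548/4057 = 101.4464; b·c/n = 179·214/4057 = 9.4420
OR_MH = (141.1042 + 101.4464) / (67.0619 + 9.4420) = 242.5506 / 76.5038 = 3.17044

3.17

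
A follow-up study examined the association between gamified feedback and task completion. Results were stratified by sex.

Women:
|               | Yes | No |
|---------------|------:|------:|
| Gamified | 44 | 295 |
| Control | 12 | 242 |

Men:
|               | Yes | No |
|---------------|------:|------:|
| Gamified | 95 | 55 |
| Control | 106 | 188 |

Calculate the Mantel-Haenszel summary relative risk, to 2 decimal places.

1.92

RR_MH = Σ(aᵢ·n₀ᵢ/nᵢ) / Σ(cᵢ·n₁ᵢ/nᵢ), with n₁ᵢ = aᵢ+bᵢ (exposed), n₀ᵢ = cᵢ+dᵢ (unexposed), nᵢ = n₁ᵢ+n₀ᵢ.
Stratum 1 (Women): n₁ = 339, n₀ = 254, n = 593; a·n₀/n = 44·254/593 = 18.8465; c·n₁/n = 12·339/593 = 6.8600
Stratum 2 (Men): n₁ = 150, n₀ = 294, n = 444; a·n₀/n = 95·294/444 = 62.9054; c·n₁/n = 106·150/444 = 35.8108
RR_MH = (18.8465 + 62.9054) / (6.8600 + 35.8108) = 81.7519 / 42.6708 = 1.91587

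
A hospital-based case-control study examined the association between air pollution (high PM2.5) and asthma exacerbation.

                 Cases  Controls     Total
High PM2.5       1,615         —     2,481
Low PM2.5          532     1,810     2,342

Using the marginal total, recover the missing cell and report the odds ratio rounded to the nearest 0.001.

6.345

The missing cell is in the exposed row: 2481 − 1615 = 866.
So a = 1615, b = 866, c = 532, d = 1810.
OR = (a·d)/(b·c) = (1615 × 1810) / (866 × 532) = 2923150 / 460712 = 6.34485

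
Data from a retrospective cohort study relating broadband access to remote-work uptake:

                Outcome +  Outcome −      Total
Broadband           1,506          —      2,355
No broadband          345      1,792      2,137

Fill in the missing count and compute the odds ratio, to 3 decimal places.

The missing cell is in the exposed row: 2355 − 1506 = 849.
So a = 1506, b = 849, c = 345, d = 1792.
OR = (a·d)/(b·c) = (1506 × 1792) / (849 × 345) = 2698752 / 292905 = 9.21375

9.214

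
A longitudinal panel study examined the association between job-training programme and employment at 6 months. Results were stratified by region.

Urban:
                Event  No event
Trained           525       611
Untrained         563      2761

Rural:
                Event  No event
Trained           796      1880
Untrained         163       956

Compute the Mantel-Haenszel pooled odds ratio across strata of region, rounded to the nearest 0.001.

3.329

OR_MH = Σ(aᵢdᵢ/nᵢ) / Σ(bᵢcᵢ/nᵢ), where nᵢ is the stratum total.
Stratum 1 (Urban): n = 4460; a·d/n = 525·2761/4460 = 325.0056; b·c/n = 611·563/4460 = 77.1285
Stratum 2 (Rural): n = 3795; a·d/n = 796·956/3795 = 200.5207; b·c/n = 1880·163/3795 = 80.7484
OR_MH = (325.0056 + 200.5207) / (77.1285 + 80.7484) = 525.5263 / 157.8768 = 3.32871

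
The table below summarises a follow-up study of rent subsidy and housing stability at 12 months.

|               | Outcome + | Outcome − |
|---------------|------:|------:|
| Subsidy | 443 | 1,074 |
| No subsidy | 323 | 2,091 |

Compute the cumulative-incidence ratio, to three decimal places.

2.182

Cells: a = 443, b = 1074, c = 323, d = 2091.
Risk in exposed = 443/1517 = 0.29202; risk in unexposed = 323/2414 = 0.13380.
RR = 0.29202 / 0.13380 = 2.18249
The risk among the exposed is 2.18 times that among the unexposed.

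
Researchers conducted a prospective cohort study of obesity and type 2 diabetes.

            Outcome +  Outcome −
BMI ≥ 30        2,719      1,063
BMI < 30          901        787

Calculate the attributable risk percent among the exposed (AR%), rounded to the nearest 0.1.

Cells: a = 2719, b = 1063, c = 901, d = 787.
Risk in exposed = 2719/3782 = 0.71893; risk in unexposed = 901/1688 = 0.53377.
RR = 0.71893/0.53377 = 1.34690
AR% = (RR − 1)/RR × 100 = (1.34690 − 1)/1.34690 × 100 = 25.7554%

25.8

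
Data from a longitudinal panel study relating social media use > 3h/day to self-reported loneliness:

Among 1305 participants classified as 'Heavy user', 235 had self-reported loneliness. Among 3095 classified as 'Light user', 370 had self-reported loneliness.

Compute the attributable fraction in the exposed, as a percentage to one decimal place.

From the description: a = 235, b = 1070, c = 370, d = 2725.
Risk in exposed = 235/1305 = 0.18008; risk in unexposed = 370/3095 = 0.11955.
RR = 0.18008/0.11955 = 1.50632
AR% = (RR − 1)/RR × 100 = (1.50632 − 1)/1.50632 × 100 = 33.6129%

33.6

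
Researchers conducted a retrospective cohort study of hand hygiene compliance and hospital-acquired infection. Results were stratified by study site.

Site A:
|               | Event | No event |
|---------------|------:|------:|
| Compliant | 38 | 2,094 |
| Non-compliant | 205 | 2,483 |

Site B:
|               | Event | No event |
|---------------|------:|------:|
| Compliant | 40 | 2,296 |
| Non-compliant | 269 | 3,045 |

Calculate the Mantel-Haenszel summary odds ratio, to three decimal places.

0.207

OR_MH = Σ(aᵢdᵢ/nᵢ) / Σ(bᵢcᵢ/nᵢ), where nᵢ is the stratum total.
Stratum 1 (Site A): n = 4820; a·d/n = 38·2483/4820 = 19.5755; b·c/n = 2094·205/4820 = 89.0602
Stratum 2 (Site B): n = 5650; a·d/n = 40·3045/5650 = 21.5575; b·c/n = 2296·269/5650 = 109.3140
OR_MH = (19.5755 + 21.5575) / (89.0602 + 109.3140) = 41.1330 / 198.3741 = 0.20735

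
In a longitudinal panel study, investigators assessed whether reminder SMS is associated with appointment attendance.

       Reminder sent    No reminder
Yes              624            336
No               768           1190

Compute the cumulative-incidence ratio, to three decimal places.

Reading the table with exposure as columns: a = 624 (Reminder sent, case), b = 768 (Reminder sent, non-case), c = 336 (No reminder, case), d = 1190.
Risk in exposed = 624/1392 = 0.44828; risk in unexposed = 336/1526 = 0.22018.
RR = 0.44828 / 0.22018 = 2.03592
The risk among the exposed is 2.04 times that among the unexposed.

2.036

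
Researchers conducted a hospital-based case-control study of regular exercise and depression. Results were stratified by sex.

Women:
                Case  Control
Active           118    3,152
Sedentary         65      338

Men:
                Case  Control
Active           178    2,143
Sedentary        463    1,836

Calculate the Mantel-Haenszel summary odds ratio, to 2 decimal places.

0.30

OR_MH = Σ(aᵢdᵢ/nᵢ) / Σ(bᵢcᵢ/nᵢ), where nᵢ is the stratum total.
Stratum 1 (Women): n = 3673; a·d/n = 118·338/3673 = 10.8587; b·c/n = 3152·65/3673 = 55.7800
Stratum 2 (Men): n = 4620; a·d/n = 178·1836/4620 = 70.7377; b·c/n = 2143·463/4620 = 214.7639
OR_MH = (10.8587 + 70.7377) / (55.7800 + 214.7639) = 81.5964 / 270.5439 = 0.30160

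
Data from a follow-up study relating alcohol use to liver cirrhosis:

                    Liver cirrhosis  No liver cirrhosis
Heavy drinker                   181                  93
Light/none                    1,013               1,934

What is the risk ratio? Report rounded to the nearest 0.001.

Cells: a = 181, b = 93, c = 1013, d = 1934.
Risk in exposed = 181/274 = 0.66058; risk in unexposed = 1013/2947 = 0.34374.
RR = 0.66058 / 0.34374 = 1.92176
The risk among the exposed is 1.92 times that among the unexposed.

1.922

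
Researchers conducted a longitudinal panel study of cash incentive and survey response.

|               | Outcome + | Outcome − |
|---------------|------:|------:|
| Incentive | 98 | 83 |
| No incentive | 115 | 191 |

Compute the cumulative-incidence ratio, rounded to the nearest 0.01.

1.44

Cells: a = 98, b = 83, c = 115, d = 191.
Risk in exposed = 98/181 = 0.54144; risk in unexposed = 115/306 = 0.37582.
RR = 0.54144 / 0.37582 = 1.44069
The risk among the exposed is 1.44 times that among the unexposed.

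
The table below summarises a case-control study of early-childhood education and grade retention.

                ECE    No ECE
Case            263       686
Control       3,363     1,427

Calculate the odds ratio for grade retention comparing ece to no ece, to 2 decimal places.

Reading the table with exposure as columns: a = 263 (ECE, case), b = 3363 (ECE, non-case), c = 686 (No ECE, case), d = 1427.
OR = (a·d)/(b·c) = (263 × 1427) / (3363 × 686) = 375301 / 2307018 = 0.16268
Exposure is associated with lower odds of grade retention (OR = 0.16 < 1).

0.16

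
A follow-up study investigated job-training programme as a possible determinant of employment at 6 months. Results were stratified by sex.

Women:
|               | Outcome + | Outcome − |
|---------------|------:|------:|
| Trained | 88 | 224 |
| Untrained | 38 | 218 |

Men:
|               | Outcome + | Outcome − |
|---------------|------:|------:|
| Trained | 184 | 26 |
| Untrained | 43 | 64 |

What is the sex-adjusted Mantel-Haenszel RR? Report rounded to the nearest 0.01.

2.06

RR_MH = Σ(aᵢ·n₀ᵢ/nᵢ) / Σ(cᵢ·n₁ᵢ/nᵢ), with n₁ᵢ = aᵢ+bᵢ (exposed), n₀ᵢ = cᵢ+dᵢ (unexposed), nᵢ = n₁ᵢ+n₀ᵢ.
Stratum 1 (Women): n₁ = 312, n₀ = 256, n = 568; a·n₀/n = 88·256/568 = 39.6620; c·n₁/n = 38·312/568 = 20.8732
Stratum 2 (Men): n₁ = 210, n₀ = 107, n = 317; a·n₀/n = 184·107/317 = 62.1073; c·n₁/n = 43·210/317 = 28.4858
RR_MH = (39.6620 + 62.1073) / (20.8732 + 28.4858) = 101.7692 / 49.3590 = 2.06182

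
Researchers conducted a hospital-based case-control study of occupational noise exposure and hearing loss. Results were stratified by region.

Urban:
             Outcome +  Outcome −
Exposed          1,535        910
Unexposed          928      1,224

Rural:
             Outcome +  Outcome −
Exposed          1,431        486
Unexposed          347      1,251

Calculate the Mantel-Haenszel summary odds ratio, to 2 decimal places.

3.96

OR_MH = Σ(aᵢdᵢ/nᵢ) / Σ(bᵢcᵢ/nᵢ), where nᵢ is the stratum total.
Stratum 1 (Urban): n = 4597; a·d/n = 1535·1224/4597 = 408.7100; b·c/n = 910·928/4597 = 183.7024
Stratum 2 (Rural): n = 3515; a·d/n = 1431·1251/3515 = 509.2976; b·c/n = 486·347/3515 = 47.9778
OR_MH = (408.7100 + 509.2976) / (183.7024 + 47.9778) = 918.0076 / 231.6802 = 3.96239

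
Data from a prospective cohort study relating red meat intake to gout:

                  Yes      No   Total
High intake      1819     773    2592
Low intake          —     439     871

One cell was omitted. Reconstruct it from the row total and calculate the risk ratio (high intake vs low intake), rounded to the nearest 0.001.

The missing cell is in the unexposed row: 871 − 439 = 432.
So a = 1819, b = 773, c = 432, d = 439.
RR = [a/(a+b)] / [c/(c+d)] = (1819/2592) / (432/871) = 0.70177/0.49598 = 1.41492

1.415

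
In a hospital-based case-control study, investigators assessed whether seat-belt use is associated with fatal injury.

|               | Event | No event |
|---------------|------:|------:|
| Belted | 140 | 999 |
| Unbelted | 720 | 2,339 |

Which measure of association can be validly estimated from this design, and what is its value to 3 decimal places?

Cells: a = 140, b = 999, c = 720, d = 2339.
This is a hospital-based case-control study: participants were sampled on outcome status, so risks in the source population cannot be estimated directly — relative risk is not valid here. The odds ratio is the appropriate measure.
OR = (a·d)/(b·c) = (140 × 2339) / (999 × 720) = 327460 / 719280 = 0.45526

0.455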